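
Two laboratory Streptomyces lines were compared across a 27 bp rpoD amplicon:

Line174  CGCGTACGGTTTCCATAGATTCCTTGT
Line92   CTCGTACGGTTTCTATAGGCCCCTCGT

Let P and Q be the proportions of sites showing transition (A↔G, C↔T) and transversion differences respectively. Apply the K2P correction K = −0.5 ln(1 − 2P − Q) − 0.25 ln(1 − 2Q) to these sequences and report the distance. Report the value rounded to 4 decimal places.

The sequences differ at positions 2 (G/T, transversion), 14 (C/T, transition), 19 (A/G, transition), 20 (T/C, transition), 21 (T/C, transition), 25 (T/C, transition).
Of the 6 differences, 5 transitions and 1 transversion over 27 sites: P = 5/27 = 0.185185, Q = 1/27 = 0.037037.
d = −0.5·ln(0.592593) − 0.25·ln(0.925926) = −0.5·(-0.523247) − 0.25·(-0.076961) = 0.2809.

0.2809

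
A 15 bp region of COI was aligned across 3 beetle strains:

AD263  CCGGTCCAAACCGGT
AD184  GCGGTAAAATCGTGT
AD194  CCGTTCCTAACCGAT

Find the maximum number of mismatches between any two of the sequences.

Pairwise Hamming distances:
  AD263 vs AD184: 6
  AD263 vs AD194: 3
  AD184 vs AD194: 9
The largest is 9, between AD184 and AD194.

9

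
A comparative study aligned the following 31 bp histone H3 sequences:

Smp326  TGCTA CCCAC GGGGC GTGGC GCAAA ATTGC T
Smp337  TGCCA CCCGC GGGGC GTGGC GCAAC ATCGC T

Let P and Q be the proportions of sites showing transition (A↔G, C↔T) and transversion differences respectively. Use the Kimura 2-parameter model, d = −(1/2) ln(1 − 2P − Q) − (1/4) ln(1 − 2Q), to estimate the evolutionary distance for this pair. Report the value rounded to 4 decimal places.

0.1446

Differing sites — 4:T/C (Ti); 9:A/G (Ti); 25:A/C (Tv); 28:T/C (Ti).
Of the 4 differences, 3 transitions and 1 transversion over 31 sites: P = 3/31 = 0.096774, Q = 1/31 = 0.032258.
d = −0.5·ln(0.774194) − 0.25·ln(0.935484) = −0.5·(-0.255933) − 0.25·(-0.066691) = 0.1446.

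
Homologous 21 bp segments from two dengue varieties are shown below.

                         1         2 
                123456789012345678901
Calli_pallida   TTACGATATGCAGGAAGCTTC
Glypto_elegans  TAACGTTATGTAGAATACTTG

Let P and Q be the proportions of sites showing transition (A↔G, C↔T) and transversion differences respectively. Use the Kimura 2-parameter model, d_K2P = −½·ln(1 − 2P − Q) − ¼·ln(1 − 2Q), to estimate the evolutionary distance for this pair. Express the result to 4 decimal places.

0.4432

The sequences differ at positions 2 (T/A, transversion), 6 (A/T, transversion), 11 (C/T, transition), 14 (G/A, transition), 16 (A/T, transversion), 17 (G/A, transition), 21 (C/G, transversion).
Of the 7 differences, 3 transitions and 4 transversions over 21 sites: P = 3/21 = 0.142857, Q = 4/21 = 0.190476.
d = −0.5·ln(0.523810) − 0.25·ln(0.619048) = −0.5·(-0.646626) − 0.25·(-0.479572) = 0.4432.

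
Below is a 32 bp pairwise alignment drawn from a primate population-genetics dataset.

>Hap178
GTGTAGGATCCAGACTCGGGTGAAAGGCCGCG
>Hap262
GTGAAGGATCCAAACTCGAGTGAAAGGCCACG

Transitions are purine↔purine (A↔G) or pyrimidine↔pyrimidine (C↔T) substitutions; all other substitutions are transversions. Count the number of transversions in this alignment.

The sequences differ at positions 4 (T/A, transversion), 13 (G/A, transition), 19 (G/A, transition), 30 (G/A, transition).
Of the 4 differences, 3 transitions and 1 transversion, so the answer is 1.

1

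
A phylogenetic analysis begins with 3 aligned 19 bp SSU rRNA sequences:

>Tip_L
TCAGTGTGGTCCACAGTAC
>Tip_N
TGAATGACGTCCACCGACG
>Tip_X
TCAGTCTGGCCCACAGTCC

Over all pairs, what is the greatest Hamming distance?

9

Pairwise Hamming distances:
  Tip_L vs Tip_N: 8
  Tip_L vs Tip_X: 3
  Tip_N vs Tip_X: 9
The largest is 9, between Tip_N and Tip_X.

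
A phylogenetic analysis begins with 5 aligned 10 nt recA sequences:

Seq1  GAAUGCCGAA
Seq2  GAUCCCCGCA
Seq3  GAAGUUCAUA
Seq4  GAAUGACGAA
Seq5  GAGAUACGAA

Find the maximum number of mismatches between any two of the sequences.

6

Pairwise Hamming distances:
  Seq1 vs Seq2: 4
  Seq1 vs Seq3: 5
  Seq1 vs Seq4: 1
  Seq1 vs Seq5: 4
  Seq2 vs Seq3: 6
  Seq2 vs Seq4: 5
  Seq2 vs Seq5: 5
  Seq3 vs Seq4: 5
  Seq3 vs Seq5: 5
  Seq4 vs Seq5: 3
The largest is 6, between Seq2 and Seq3.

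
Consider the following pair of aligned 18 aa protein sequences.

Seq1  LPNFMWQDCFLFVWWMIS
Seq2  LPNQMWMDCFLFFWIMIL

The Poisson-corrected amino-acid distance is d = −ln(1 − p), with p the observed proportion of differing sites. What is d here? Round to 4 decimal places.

0.3254

Mismatches occur at site 4 (F/Q), site 7 (Q/M), site 13 (V/F), site 15 (W/I), site 18 (S/L).
p = 5/18 = 0.277778.
d = −ln(1 − 0.277778) = −ln(0.722222) = 0.3254.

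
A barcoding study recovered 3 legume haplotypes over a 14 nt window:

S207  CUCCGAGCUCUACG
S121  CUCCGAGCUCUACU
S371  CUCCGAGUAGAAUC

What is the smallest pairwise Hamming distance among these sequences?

Pairwise Hamming distances:
  S207 vs S121: 1
  S207 vs S371: 6
  S121 vs S371: 6
The smallest is 1, between S207 and S121.

1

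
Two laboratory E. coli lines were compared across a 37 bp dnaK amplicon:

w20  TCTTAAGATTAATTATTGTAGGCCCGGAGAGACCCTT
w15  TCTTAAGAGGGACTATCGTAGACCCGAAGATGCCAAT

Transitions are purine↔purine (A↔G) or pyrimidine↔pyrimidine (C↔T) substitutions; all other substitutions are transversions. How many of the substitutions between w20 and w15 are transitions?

6

Differing sites — 9:T/G (Tv); 10:T/G (Tv); 11:A/G (Ti); 13:T/C (Ti); 17:T/C (Ti); 22:G/A (Ti); 27:G/A (Ti); 31:G/T (Tv); 32:A/G (Ti); 35:C/A (Tv); 36:T/A (Tv).
Of the 11 differences, 6 transitions and 5 transversions, so the answer is 6.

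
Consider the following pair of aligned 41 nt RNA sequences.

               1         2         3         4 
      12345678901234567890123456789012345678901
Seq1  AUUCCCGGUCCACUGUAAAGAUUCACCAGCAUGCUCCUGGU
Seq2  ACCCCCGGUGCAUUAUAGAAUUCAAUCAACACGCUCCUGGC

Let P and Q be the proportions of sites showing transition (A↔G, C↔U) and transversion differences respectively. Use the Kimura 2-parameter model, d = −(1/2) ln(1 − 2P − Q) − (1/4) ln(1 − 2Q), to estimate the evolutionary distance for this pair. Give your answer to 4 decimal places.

Differing sites — 2:U/C (Ti); 3:U/C (Ti); 10:C/G (Tv); 13:C/U (Ti); 15:G/A (Ti); 18:A/G (Ti); 20:G/A (Ti); 21:A/U (Tv); 23:U/C (Ti); 24:C/A (Tv); 26:C/U (Ti); 29:G/A (Ti); 32:U/C (Ti); 41:U/C (Ti).
Of the 14 differences, 11 transitions and 3 transversions over 41 sites: P = 11/41 = 0.268293, Q = 3/41 = 0.073171.
d = −0.5·ln(0.390243) − 0.25·ln(0.853658) = −0.5·(-0.940986) − 0.25·(-0.158225) = 0.5100.

0.5100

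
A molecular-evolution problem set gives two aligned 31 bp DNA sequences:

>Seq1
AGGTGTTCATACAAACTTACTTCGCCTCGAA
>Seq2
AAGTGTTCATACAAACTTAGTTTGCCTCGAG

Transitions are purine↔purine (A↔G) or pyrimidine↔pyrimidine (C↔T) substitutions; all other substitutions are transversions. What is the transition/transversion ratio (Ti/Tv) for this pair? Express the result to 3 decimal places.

Mismatches occur at site 2 (G↔A, transition), site 20 (C↔G, transversion), site 23 (C↔T, transition), site 31 (A↔G, transition).
Of the 4 differences, 3 transitions and 1 transversion, so Ti/Tv = 3/1 = 3.000.

3.000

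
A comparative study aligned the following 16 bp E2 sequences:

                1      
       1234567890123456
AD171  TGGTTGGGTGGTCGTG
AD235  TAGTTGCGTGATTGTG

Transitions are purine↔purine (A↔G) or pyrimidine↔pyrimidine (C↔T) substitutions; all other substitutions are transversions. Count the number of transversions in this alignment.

1

The sequences differ at positions 2 (G/A, transition), 7 (G/C, transversion), 11 (G/A, transition), 13 (C/T, transition).
Of the 4 differences, 3 transitions and 1 transversion, so the answer is 1.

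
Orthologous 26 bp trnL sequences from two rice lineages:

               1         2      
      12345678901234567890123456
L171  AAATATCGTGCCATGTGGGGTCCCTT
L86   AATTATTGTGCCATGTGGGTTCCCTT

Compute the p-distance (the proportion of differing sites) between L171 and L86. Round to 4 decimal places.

The sequences differ at positions 3 (A/T), 7 (C/T), 20 (G/T).
There are 3 differences over 26 sites, so p = 3/26 = 0.1154.

0.1154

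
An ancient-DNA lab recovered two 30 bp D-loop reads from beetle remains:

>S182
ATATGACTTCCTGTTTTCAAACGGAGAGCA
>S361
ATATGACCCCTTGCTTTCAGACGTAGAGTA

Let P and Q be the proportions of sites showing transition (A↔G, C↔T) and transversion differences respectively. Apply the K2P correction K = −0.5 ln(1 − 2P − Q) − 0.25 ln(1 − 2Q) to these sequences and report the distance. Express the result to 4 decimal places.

0.3012

Differing sites — 8:T/C (Ti); 9:T/C (Ti); 11:C/T (Ti); 14:T/C (Ti); 20:A/G (Ti); 24:G/T (Tv); 29:C/T (Ti).
Of the 7 differences, 6 transitions and 1 transversion over 30 sites: P = 6/30 = 0.200000, Q = 1/30 = 0.033333.
d = −0.5·ln(0.566667) − 0.25·ln(0.933334) = −0.5·(-0.567983) − 0.25·(-0.068992) = 0.3012.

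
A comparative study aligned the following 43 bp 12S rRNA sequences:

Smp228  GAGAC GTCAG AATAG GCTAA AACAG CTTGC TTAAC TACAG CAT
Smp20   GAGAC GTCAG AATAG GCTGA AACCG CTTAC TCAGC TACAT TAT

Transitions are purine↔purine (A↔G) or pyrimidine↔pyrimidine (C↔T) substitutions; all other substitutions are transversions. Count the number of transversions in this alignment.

2

Differing sites — 19:A/G (Ti); 24:A/C (Tv); 29:G/A (Ti); 32:T/C (Ti); 34:A/G (Ti); 40:G/T (Tv); 41:C/T (Ti).
Of the 7 differences, 5 transitions and 2 transversions, so the answer is 2.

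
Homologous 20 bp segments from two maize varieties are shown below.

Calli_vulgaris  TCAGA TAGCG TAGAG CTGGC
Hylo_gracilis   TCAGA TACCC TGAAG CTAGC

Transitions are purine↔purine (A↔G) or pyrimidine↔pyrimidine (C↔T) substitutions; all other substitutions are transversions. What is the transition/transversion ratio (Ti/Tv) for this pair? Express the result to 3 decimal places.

1.500

Mismatches occur at site 8 (G↔C, transversion), site 10 (G↔C, transversion), site 12 (A↔G, transition), site 13 (G↔A, transition), site 18 (G↔A, transition).
Of the 5 differences, 3 transitions and 2 transversions, so Ti/Tv = 3/2 = 1.500.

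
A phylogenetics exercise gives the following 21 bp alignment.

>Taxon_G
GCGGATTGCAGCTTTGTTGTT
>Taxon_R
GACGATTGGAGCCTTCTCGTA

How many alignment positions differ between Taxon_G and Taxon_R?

Mismatches occur at site 2 (C→A), site 3 (G→C), site 9 (C→G), site 13 (T→C), site 16 (G→C), site 18 (T→C), site 21 (T→A).
That gives 7 mismatches out of 21 aligned sites, so the Hamming distance is 7.

7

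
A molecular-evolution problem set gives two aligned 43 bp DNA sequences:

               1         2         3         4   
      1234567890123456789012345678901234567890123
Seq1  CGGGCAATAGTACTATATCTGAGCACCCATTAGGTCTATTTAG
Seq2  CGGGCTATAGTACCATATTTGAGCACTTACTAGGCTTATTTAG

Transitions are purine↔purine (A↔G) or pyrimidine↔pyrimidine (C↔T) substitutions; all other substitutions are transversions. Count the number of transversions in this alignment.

Mismatches occur at site 6 (A↔T, transversion), site 14 (T↔C, transition), site 19 (C↔T, transition), site 27 (C↔T, transition), site 28 (C↔T, transition), site 30 (T↔C, transition), site 35 (T↔C, transition), site 36 (C↔T, transition).
Of the 8 differences, 7 transitions and 1 transversion, so the answer is 1.

1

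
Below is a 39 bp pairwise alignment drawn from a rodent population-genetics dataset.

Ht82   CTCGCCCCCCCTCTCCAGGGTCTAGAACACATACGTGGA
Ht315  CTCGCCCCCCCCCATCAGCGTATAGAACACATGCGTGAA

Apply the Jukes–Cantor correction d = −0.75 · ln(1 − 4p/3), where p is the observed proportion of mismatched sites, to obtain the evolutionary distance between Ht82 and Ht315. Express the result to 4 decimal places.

Mismatches occur at site 12 (T/C), site 14 (T/A), site 15 (C/T), site 19 (G/C), site 22 (C/A), site 33 (A/G), site 38 (G/A).
p = 7/39 = 0.179487.
d = −0.75 · ln(1 − (4/3)·0.179487) = −0.75 · ln(0.760684) = −0.75 · (-0.273537) = 0.2052.

0.2052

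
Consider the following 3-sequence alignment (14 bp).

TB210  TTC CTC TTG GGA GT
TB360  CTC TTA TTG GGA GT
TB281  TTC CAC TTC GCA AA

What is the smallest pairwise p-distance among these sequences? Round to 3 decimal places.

Pairwise Hamming distances:
  TB210 vs TB360: 3
  TB210 vs TB281: 5
  TB360 vs TB281: 8
The smallest is 3 mismatches, between TB210 and TB360; p = 3/14 = 0.214.

0.214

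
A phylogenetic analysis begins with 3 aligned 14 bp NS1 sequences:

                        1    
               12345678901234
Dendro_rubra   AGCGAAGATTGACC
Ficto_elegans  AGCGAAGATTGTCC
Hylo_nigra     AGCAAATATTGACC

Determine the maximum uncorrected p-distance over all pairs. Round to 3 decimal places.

Pairwise Hamming distances:
  Dendro_rubra vs Ficto_elegans: 1
  Dendro_rubra vs Hylo_nigra: 2
  Ficto_elegans vs Hylo_nigra: 3
The largest is 3 mismatches, between Ficto_elegans and Hylo_nigra; p = 3/14 = 0.214.

0.214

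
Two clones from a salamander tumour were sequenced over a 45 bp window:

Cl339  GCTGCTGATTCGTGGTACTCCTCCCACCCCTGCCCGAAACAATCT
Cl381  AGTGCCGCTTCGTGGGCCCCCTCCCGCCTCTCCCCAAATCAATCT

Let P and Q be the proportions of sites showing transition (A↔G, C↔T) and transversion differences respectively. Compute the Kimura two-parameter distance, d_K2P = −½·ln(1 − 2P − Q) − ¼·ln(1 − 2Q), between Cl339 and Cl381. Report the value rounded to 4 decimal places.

The sequences differ at positions 1 (G/A, transition), 2 (C/G, transversion), 6 (T/C, transition), 8 (A/C, transversion), 16 (T/G, transversion), 17 (A/C, transversion), 19 (T/C, transition), 26 (A/G, transition), 29 (C/T, transition), 32 (G/C, transversion), 36 (G/A, transition), 39 (A/T, transversion).
Of the 12 differences, 6 transitions and 6 transversions over 45 sites: P = 6/45 = 0.133333, Q = 6/45 = 0.133333.
d = −0.5·ln(0.600001) − 0.25·ln(0.733334) = −0.5·(-0.510824) − 0.25·(-0.310154) = 0.3330.

0.3330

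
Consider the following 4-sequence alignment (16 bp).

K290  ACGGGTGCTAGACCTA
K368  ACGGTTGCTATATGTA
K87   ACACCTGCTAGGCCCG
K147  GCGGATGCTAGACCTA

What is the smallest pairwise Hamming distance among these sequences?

Pairwise Hamming distances:
  K290 vs K368: 4
  K290 vs K87: 6
  K290 vs K147: 2
  K368 vs K87: 9
  K368 vs K147: 5
  K87 vs K147: 7
The smallest is 2, between K290 and K147.

2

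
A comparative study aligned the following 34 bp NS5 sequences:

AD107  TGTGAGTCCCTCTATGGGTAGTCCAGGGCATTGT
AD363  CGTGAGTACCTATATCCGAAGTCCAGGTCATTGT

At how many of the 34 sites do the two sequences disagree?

7

Mismatches occur at site 1 (T→C), site 8 (C→A), site 12 (C→A), site 16 (G→C), site 17 (G→C), site 19 (T→A), site 28 (G→T).
That gives 7 mismatches out of 34 aligned sites, so the Hamming distance is 7.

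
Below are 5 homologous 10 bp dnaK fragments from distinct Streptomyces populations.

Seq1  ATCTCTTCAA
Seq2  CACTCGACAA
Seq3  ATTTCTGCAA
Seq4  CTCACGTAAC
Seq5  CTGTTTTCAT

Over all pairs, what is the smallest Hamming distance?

2

Pairwise Hamming distances:
  Seq1 vs Seq2: 4
  Seq1 vs Seq3: 2
  Seq1 vs Seq4: 5
  Seq1 vs Seq5: 4
  Seq2 vs Seq3: 5
  Seq2 vs Seq4: 5
  Seq2 vs Seq5: 6
  Seq3 vs Seq4: 7
  Seq3 vs Seq5: 5
  Seq4 vs Seq5: 6
The smallest is 2, between Seq1 and Seq3.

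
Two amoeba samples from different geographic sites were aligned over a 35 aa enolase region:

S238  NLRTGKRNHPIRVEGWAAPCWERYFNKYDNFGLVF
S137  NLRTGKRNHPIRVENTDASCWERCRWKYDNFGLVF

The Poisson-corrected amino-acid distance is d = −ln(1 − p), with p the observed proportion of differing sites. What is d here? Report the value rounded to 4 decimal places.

Differing sites — 15:G/N; 16:W/T; 17:A/D; 19:P/S; 24:Y/C; 25:F/R; 26:N/W.
p = 7/35 = 0.200000.
d = −ln(1 − 0.200000) = −ln(0.800000) = 0.2231.

0.2231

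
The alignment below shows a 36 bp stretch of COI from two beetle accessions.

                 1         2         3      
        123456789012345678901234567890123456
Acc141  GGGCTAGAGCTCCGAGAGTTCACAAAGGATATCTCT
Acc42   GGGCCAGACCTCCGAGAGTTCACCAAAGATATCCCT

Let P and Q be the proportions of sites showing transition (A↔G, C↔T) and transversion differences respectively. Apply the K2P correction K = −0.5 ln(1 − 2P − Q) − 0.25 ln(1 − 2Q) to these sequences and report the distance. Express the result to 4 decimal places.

Differing sites — 5:T/C (Ti); 9:G/C (Tv); 24:A/C (Tv); 27:G/A (Ti); 34:T/C (Ti).
Of the 5 differences, 3 transitions and 2 transversions over 36 sites: P = 3/36 = 0.083333, Q = 2/36 = 0.055556.
d = −0.5·ln(0.777778) − 0.25·ln(0.888888) = −0.5·(-0.251314) − 0.25·(-0.117784) = 0.1551.

0.1551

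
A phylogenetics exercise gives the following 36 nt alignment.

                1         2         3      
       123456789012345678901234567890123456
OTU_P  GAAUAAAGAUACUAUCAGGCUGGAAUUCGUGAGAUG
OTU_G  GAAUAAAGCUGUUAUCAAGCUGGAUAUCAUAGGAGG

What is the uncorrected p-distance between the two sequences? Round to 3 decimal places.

Differing sites — 9:A/C; 11:A/G; 12:C/U; 18:G/A; 25:A/U; 26:U/A; 29:G/A; 31:G/A; 32:A/G; 35:U/G.
There are 10 differences over 36 sites, so p = 10/36 = 0.278.

0.278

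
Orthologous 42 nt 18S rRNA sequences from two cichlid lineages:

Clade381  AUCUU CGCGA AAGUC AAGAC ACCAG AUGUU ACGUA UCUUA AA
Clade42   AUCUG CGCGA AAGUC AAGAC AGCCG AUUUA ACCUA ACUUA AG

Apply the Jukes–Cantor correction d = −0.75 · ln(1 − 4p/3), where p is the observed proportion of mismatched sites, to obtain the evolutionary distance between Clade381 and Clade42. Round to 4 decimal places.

Differing sites — 5:U/G; 22:C/G; 24:A/C; 28:G/U; 30:U/A; 33:G/C; 36:U/A; 42:A/G.
p = 8/42 = 0.190476.
d = −0.75 · ln(1 − (4/3)·0.190476) = −0.75 · ln(0.746032) = −0.75 · (-0.292987) = 0.2197.

0.2197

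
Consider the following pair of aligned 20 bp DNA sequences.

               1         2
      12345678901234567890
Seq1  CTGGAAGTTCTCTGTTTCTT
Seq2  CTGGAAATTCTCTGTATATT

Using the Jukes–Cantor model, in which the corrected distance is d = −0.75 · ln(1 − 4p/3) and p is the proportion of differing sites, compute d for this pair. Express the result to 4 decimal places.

0.1674

Differing sites — 7:G/A; 16:T/A; 18:C/A.
p = 3/20 = 0.150000.
d = −0.75 · ln(1 − (4/3)·0.150000) = −0.75 · ln(0.800000) = −0.75 · (-0.223144) = 0.1674.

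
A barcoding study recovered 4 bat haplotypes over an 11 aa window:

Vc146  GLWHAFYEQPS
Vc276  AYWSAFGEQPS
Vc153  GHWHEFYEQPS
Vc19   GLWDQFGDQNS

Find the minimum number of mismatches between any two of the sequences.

Pairwise Hamming distances:
  Vc146 vs Vc276: 4
  Vc146 vs Vc153: 2
  Vc146 vs Vc19: 5
  Vc276 vs Vc153: 5
  Vc276 vs Vc19: 6
  Vc153 vs Vc19: 6
The smallest is 2, between Vc146 and Vc153.

2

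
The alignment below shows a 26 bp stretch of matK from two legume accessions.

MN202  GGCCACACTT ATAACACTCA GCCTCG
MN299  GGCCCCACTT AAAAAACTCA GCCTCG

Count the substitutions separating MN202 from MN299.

3

Differing sites — 5:A/C; 12:T/A; 15:C/A.
That gives 3 mismatches out of 26 aligned sites, so the Hamming distance is 3.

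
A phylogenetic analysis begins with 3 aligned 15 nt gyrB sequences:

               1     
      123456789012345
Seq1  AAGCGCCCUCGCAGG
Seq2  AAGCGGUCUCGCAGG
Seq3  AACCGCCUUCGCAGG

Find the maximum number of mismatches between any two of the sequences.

Pairwise Hamming distances:
  Seq1 vs Seq2: 2
  Seq1 vs Seq3: 2
  Seq2 vs Seq3: 4
The largest is 4, between Seq2 and Seq3.

4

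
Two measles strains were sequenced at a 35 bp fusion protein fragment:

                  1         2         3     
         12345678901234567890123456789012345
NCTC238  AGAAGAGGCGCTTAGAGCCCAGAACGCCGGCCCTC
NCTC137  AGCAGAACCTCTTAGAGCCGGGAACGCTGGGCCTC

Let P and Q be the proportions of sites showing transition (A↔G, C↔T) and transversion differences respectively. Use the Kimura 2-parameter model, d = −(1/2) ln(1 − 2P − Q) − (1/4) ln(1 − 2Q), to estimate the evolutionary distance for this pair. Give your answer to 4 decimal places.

0.2728

Mismatches occur at site 3 (A→C, transversion), site 7 (G→A, transition), site 8 (G→C, transversion), site 10 (G→T, transversion), site 20 (C→G, transversion), site 21 (A→G, transition), site 28 (C→T, transition), site 31 (C→G, transversion).
Of the 8 differences, 3 transitions and 5 transversions over 35 sites: P = 3/35 = 0.085714, Q = 5/35 = 0.142857.
d = −0.5·ln(0.685715) − 0.25·ln(0.714286) = −0.5·(-0.377293) − 0.25·(-0.336472) = 0.2728.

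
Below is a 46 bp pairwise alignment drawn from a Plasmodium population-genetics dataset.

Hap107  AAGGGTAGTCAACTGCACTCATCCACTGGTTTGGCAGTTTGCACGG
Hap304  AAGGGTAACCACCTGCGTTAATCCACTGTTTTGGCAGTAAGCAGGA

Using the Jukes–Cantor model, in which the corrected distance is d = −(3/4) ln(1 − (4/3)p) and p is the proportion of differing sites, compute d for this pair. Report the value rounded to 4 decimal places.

0.2880

The sequences differ at positions 8 (G/A), 9 (T/C), 12 (A/C), 17 (A/G), 18 (C/T), 20 (C/A), 29 (G/T), 39 (T/A), 40 (T/A), 44 (C/G), 46 (G/A).
p = 11/46 = 0.239130.
d = −0.75 · ln(1 − (4/3)·0.239130) = −0.75 · ln(0.681160) = −0.75 · (-0.383958) = 0.2880.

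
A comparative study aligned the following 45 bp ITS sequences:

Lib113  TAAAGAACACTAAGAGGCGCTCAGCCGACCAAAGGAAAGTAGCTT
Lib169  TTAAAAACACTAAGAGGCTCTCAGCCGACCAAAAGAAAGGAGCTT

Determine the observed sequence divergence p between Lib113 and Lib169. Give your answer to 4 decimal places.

The sequences differ at positions 2 (A/T), 5 (G/A), 19 (G/T), 34 (G/A), 40 (T/G).
There are 5 differences over 45 sites, so p = 5/45 = 0.1111.

0.1111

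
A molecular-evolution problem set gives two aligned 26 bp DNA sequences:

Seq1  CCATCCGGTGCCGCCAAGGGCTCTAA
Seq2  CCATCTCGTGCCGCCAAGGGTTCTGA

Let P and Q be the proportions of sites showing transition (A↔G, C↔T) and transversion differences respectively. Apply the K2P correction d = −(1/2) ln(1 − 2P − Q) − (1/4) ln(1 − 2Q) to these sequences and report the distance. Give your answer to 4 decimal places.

0.1768

Differing sites — 6:C/T (Ti); 7:G/C (Tv); 21:C/T (Ti); 25:A/G (Ti).
Of the 4 differences, 3 transitions and 1 transversion over 26 sites: P = 3/26 = 0.115385, Q = 1/26 = 0.038462.
d = −0.5·ln(0.730768) − 0.25·ln(0.923076) = −0.5·(-0.313659) − 0.25·(-0.080044) = 0.1768.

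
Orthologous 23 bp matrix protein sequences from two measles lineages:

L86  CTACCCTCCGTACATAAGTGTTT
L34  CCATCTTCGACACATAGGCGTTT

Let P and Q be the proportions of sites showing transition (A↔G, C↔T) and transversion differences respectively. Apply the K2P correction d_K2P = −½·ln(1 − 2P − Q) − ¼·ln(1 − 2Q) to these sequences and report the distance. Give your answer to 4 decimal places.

0.5508

The sequences differ at positions 2 (T/C, transition), 4 (C/T, transition), 6 (C/T, transition), 9 (C/G, transversion), 10 (G/A, transition), 11 (T/C, transition), 17 (A/G, transition), 19 (T/C, transition).
Of the 8 differences, 7 transitions and 1 transversion over 23 sites: P = 7/23 = 0.304348, Q = 1/23 = 0.043478.
d = −0.5·ln(0.347826) − 0.25·ln(0.913044) = −0.5·(-1.056053) − 0.25·(-0.090971) = 0.5508.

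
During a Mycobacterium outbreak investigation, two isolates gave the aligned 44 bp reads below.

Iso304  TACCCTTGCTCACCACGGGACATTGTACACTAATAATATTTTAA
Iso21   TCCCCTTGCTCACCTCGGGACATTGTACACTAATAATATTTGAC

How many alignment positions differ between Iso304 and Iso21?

4

The sequences differ at positions 2 (A/C), 15 (A/T), 42 (T/G), 44 (A/C).
That gives 4 mismatches out of 44 aligned sites, so the Hamming distance is 4.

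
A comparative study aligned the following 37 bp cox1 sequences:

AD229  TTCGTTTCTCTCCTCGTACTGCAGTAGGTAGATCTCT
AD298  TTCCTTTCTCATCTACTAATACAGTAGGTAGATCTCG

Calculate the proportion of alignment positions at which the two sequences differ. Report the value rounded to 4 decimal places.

Mismatches occur at site 4 (G↔C), site 11 (T↔A), site 12 (C↔T), site 15 (C↔A), site 16 (G↔C), site 19 (C↔A), site 21 (G↔A), site 37 (T↔G).
There are 8 differences over 37 sites, so p = 8/37 = 0.2162.

0.2162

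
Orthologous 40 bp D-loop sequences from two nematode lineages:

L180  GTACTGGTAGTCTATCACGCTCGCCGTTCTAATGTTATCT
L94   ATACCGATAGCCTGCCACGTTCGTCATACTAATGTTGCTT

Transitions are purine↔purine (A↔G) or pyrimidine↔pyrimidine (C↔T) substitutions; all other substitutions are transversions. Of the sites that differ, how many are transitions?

The sequences differ at positions 1 (G/A, transition), 5 (T/C, transition), 7 (G/A, transition), 11 (T/C, transition), 14 (A/G, transition), 15 (T/C, transition), 20 (C/T, transition), 24 (C/T, transition), 26 (G/A, transition), 28 (T/A, transversion), 37 (A/G, transition), 38 (T/C, transition), 39 (C/T, transition).
Of the 13 differences, 12 transitions and 1 transversion, so the answer is 12.

12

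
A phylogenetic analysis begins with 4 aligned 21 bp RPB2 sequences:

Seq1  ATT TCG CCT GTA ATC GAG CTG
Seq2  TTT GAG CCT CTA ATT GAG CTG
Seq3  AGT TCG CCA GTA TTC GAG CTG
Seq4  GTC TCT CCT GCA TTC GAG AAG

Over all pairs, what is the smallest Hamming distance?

Pairwise Hamming distances:
  Seq1 vs Seq2: 5
  Seq1 vs Seq3: 3
  Seq1 vs Seq4: 7
  Seq2 vs Seq3: 8
  Seq2 vs Seq4: 11
  Seq3 vs Seq4: 8
The smallest is 3, between Seq1 and Seq3.

3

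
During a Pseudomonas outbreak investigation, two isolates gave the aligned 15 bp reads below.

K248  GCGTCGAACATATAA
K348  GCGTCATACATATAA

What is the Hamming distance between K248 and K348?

2

Differing sites — 6:G/A; 7:A/T.
That gives 2 mismatches out of 15 aligned sites, so the Hamming distance is 2.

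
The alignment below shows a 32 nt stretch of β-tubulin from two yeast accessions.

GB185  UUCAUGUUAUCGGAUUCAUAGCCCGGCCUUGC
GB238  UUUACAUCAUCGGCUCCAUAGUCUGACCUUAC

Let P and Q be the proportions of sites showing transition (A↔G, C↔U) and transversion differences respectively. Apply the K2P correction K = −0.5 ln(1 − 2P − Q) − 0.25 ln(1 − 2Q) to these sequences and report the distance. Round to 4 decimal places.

The sequences differ at positions 3 (C/U, transition), 5 (U/C, transition), 6 (G/A, transition), 8 (U/C, transition), 14 (A/C, transversion), 16 (U/C, transition), 22 (C/U, transition), 24 (C/U, transition), 26 (G/A, transition), 31 (G/A, transition).
Of the 10 differences, 9 transitions and 1 transversion over 32 sites: P = 9/32 = 0.281250, Q = 1/32 = 0.031250.
d = −0.5·ln(0.406250) − 0.25·ln(0.937500) = −0.5·(-0.900787) − 0.25·(-0.064539) = 0.4665.

0.4665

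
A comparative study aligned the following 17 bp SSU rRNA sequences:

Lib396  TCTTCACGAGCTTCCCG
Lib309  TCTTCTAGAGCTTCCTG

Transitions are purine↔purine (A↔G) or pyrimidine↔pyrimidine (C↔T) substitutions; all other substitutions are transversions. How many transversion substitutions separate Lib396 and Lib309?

The sequences differ at positions 6 (A/T, transversion), 7 (C/A, transversion), 16 (C/T, transition).
Of the 3 differences, 1 transition and 2 transversions, so the answer is 2.

2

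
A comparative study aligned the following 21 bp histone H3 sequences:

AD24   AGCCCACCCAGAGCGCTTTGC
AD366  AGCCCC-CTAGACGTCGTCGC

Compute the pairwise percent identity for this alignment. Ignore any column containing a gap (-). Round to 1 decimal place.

65.0%

Excluding the 1 gap column leaves 20 comparable sites.
Differing sites — 6:A/C; 9:C/T; 13:G/C; 14:C/G; 15:G/T; 17:T/G; 19:T/C.
13 of the 20 comparable sites match, so the percent identity is 13/20 × 100 = 65.0%.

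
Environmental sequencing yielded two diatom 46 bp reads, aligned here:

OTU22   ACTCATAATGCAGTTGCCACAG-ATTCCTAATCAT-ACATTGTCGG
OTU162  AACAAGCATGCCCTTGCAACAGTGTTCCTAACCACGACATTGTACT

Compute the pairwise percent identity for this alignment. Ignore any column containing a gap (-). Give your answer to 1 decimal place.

68.2%

Excluding the 2 gap columns leaves 44 comparable sites.
Mismatches occur at site 2 (C/A), site 3 (T/C), site 4 (C/A), site 6 (T/G), site 7 (A/C), site 12 (A/C), site 13 (G/C), site 18 (C/A), site 24 (A/G), site 32 (T/C), site 35 (T/C), site 44 (C/A), site 45 (G/C), site 46 (G/T).
30 of the 44 comparable sites match, so the percent identity is 30/44 × 100 = 68.2%.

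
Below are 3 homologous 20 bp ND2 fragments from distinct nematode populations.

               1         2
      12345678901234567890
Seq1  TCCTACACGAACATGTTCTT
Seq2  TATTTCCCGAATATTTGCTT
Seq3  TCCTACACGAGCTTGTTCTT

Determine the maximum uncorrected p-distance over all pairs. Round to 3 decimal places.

Pairwise Hamming distances:
  Seq1 vs Seq2: 7
  Seq1 vs Seq3: 2
  Seq2 vs Seq3: 9
The largest is 9 mismatches, between Seq2 and Seq3; p = 9/20 = 0.450.

0.450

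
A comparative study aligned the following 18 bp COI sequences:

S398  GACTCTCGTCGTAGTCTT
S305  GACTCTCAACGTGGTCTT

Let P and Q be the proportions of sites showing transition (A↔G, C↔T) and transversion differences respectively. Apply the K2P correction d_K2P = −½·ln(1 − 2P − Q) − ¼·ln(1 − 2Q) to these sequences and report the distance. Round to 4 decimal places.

The sequences differ at positions 8 (G/A, transition), 9 (T/A, transversion), 13 (A/G, transition).
Of the 3 differences, 2 transitions and 1 transversion over 18 sites: P = 2/18 = 0.111111, Q = 1/18 = 0.055556.
d = −0.5·ln(0.722222) − 0.25·ln(0.888888) = −0.5·(-0.325423) − 0.25·(-0.117784) = 0.1922.

0.1922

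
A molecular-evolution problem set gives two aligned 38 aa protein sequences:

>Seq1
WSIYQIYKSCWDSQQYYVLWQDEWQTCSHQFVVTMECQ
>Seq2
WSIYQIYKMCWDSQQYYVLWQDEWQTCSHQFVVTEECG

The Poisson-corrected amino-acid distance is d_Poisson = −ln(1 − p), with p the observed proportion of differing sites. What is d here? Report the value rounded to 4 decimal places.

0.0822

The sequences differ at positions 9 (S/M), 35 (M/E), 38 (Q/G).
p = 3/38 = 0.078947.
d = −ln(1 − 0.078947) = −ln(0.921053) = 0.0822.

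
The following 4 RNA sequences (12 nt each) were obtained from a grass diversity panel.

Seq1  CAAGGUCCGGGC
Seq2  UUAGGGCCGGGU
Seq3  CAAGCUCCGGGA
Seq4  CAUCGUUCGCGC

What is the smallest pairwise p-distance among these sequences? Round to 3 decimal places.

0.167

Pairwise Hamming distances:
  Seq1 vs Seq2: 4
  Seq1 vs Seq3: 2
  Seq1 vs Seq4: 4
  Seq2 vs Seq3: 5
  Seq2 vs Seq4: 8
  Seq3 vs Seq4: 6
The smallest is 2 mismatches, between Seq1 and Seq3; p = 2/12 = 0.167.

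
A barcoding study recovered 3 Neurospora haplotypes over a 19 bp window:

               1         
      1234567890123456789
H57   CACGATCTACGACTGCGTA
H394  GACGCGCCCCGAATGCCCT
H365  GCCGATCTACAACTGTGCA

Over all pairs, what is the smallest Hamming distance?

Pairwise Hamming distances:
  H57 vs H394: 9
  H57 vs H365: 5
  H394 vs H365: 10
The smallest is 5, between H57 and H365.

5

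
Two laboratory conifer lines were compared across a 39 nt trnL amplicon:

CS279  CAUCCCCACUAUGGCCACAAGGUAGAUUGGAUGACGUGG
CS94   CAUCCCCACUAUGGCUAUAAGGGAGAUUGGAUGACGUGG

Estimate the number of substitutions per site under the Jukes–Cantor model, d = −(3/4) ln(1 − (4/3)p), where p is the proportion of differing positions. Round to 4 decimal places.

0.0812

Differing sites — 16:C/U; 18:C/U; 23:U/G.
p = 3/39 = 0.076923.
d = −0.75 · ln(1 − (4/3)·0.076923) = −0.75 · ln(0.897436) = −0.75 · (-0.108213) = 0.0812.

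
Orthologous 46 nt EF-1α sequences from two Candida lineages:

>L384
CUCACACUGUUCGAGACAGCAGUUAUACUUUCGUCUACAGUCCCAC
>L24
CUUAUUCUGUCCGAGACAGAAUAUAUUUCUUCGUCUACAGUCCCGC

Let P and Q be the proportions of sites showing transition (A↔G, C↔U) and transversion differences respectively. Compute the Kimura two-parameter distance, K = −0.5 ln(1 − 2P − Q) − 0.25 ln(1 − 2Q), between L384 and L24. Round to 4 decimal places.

Mismatches occur at site 3 (C↔U, transition), site 5 (C↔U, transition), site 6 (A↔U, transversion), site 11 (U↔C, transition), site 20 (C↔A, transversion), site 22 (G↔U, transversion), site 23 (U↔A, transversion), site 27 (A↔U, transversion), site 28 (C↔U, transition), site 29 (U↔C, transition), site 45 (A↔G, transition).
Of the 11 differences, 6 transitions and 5 transversions over 46 sites: P = 6/46 = 0.130435, Q = 5/46 = 0.108696.
d = −0.5·ln(0.630434) − 0.25·ln(0.782608) = −0.5·(-0.461347) − 0.25·(-0.245123) = 0.2920.

0.2920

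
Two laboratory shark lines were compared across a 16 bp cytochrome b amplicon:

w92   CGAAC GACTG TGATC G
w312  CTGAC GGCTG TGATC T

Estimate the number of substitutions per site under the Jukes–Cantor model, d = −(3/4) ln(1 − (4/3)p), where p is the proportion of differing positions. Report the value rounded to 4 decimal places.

0.3041

The sequences differ at positions 2 (G/T), 3 (A/G), 7 (A/G), 16 (G/T).
p = 4/16 = 0.250000.
d = −0.75 · ln(1 − (4/3)·0.250000) = −0.75 · ln(0.666667) = −0.75 · (-0.405465) = 0.3041.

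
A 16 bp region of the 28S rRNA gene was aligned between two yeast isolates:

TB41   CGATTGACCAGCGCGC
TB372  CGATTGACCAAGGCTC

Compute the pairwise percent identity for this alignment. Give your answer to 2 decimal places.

Mismatches occur at site 11 (G↔A), site 12 (C↔G), site 15 (G↔T).
13 of the 16 sites match, so the percent identity is 13/16 × 100 = 81.25%.

81.25%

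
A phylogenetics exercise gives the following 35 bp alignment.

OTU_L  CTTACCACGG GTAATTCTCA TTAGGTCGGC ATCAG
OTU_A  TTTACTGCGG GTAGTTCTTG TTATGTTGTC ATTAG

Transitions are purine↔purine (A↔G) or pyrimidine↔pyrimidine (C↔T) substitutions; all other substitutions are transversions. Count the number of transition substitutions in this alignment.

8

The sequences differ at positions 1 (C/T, transition), 6 (C/T, transition), 7 (A/G, transition), 14 (A/G, transition), 19 (C/T, transition), 20 (A/G, transition), 24 (G/T, transversion), 27 (C/T, transition), 29 (G/T, transversion), 33 (C/T, transition).
Of the 10 differences, 8 transitions and 2 transversions, so the answer is 8.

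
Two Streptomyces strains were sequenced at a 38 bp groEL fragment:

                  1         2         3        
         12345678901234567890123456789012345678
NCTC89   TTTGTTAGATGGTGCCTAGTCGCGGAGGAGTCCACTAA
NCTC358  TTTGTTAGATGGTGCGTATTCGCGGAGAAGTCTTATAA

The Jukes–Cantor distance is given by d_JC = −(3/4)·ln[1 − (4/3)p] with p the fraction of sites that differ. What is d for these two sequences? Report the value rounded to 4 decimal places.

0.1773

The sequences differ at positions 16 (C/G), 19 (G/T), 28 (G/A), 33 (C/T), 34 (A/T), 35 (C/A).
p = 6/38 = 0.157895.
d = −0.75 · ln(1 − (4/3)·0.157895) = −0.75 · ln(0.789473) = −0.75 · (-0.236390) = 0.1773.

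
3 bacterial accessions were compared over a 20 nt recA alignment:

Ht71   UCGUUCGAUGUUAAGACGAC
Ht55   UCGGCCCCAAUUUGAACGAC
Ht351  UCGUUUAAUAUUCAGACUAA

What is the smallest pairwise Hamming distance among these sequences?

Pairwise Hamming distances:
  Ht71 vs Ht55: 9
  Ht71 vs Ht351: 6
  Ht55 vs Ht351: 11
The smallest is 6, between Ht71 and Ht351.

6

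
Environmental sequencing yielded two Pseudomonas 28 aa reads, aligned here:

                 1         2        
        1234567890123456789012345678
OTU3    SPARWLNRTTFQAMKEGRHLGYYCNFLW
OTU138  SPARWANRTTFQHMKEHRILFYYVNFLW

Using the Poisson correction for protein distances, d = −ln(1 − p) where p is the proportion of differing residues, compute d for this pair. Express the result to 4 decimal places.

Mismatches occur at site 6 (L→A), site 13 (A→H), site 17 (G→H), site 19 (H→I), site 21 (G→F), site 24 (C→V).
p = 6/28 = 0.214286.
d = −ln(1 − 0.214286) = −ln(0.785714) = 0.2412.

0.2412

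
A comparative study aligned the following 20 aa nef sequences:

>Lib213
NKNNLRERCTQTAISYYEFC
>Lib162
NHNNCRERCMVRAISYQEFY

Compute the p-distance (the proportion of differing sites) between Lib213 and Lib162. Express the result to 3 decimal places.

0.350

The sequences differ at positions 2 (K/H), 5 (L/C), 10 (T/M), 11 (Q/V), 12 (T/R), 17 (Y/Q), 20 (C/Y).
There are 7 differences over 20 sites, so p = 7/20 = 0.350.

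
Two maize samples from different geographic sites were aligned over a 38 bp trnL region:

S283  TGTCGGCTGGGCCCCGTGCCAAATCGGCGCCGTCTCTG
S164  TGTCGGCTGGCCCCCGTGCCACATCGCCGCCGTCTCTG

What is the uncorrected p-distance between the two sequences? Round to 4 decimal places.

0.0789

Mismatches occur at site 11 (G/C), site 22 (A/C), site 27 (G/C).
There are 3 differences over 38 sites, so p = 3/38 = 0.0789.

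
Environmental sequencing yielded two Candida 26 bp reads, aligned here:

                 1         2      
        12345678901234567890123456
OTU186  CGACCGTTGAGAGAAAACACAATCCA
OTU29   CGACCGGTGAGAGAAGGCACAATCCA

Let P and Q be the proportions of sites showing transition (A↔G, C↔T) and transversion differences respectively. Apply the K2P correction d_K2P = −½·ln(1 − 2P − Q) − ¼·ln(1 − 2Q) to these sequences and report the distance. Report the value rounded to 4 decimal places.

Mismatches occur at site 7 (T↔G, transversion), site 16 (A↔G, transition), site 17 (A↔G, transition).
Of the 3 differences, 2 transitions and 1 transversion over 26 sites: P = 2/26 = 0.076923, Q = 1/26 = 0.038462.
d = −0.5·ln(0.807692) − 0.25·ln(0.923076) = −0.5·(-0.213574) − 0.25·(-0.080044) = 0.1268.

0.1268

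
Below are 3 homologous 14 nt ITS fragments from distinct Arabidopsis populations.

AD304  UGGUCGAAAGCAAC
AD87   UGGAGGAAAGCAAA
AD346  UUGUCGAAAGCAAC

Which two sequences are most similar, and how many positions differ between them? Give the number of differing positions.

1

Pairwise Hamming distances:
  AD304 vs AD87: 3
  AD304 vs AD346: 1
  AD87 vs AD346: 4
The smallest is 1, between AD304 and AD346.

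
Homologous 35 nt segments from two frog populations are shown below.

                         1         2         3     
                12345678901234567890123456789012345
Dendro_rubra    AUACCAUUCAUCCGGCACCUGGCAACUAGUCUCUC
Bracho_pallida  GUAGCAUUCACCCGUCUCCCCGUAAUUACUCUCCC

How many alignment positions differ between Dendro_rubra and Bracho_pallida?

11

Mismatches occur at site 1 (A↔G), site 4 (C↔G), site 11 (U↔C), site 15 (G↔U), site 17 (A↔U), site 20 (U↔C), site 21 (G↔C), site 23 (C↔U), site 26 (C↔U), site 29 (G↔C), site 34 (U↔C).
That gives 11 mismatches out of 35 aligned sites, so the Hamming distance is 11.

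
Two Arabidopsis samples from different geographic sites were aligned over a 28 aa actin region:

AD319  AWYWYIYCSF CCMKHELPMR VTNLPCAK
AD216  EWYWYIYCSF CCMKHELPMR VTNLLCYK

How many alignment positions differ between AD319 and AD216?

Mismatches occur at site 1 (A/E), site 25 (P/L), site 27 (A/Y).
That gives 3 mismatches out of 28 aligned sites, so the Hamming distance is 3.

3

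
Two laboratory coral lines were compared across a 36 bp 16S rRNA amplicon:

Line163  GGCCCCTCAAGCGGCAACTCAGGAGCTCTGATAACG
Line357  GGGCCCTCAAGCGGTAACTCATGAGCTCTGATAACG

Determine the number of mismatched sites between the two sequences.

The sequences differ at positions 3 (C/G), 15 (C/T), 22 (G/T).
That gives 3 mismatches out of 36 aligned sites, so the Hamming distance is 3.

3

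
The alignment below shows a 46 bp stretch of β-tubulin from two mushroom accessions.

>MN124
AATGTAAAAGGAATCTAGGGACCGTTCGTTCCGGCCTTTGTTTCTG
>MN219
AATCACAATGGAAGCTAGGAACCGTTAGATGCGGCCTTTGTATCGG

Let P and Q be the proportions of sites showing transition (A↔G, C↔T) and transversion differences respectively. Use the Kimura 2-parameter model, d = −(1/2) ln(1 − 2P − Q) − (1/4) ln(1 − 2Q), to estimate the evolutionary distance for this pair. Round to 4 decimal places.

Mismatches occur at site 4 (G→C, transversion), site 5 (T→A, transversion), site 6 (A→C, transversion), site 9 (A→T, transversion), site 14 (T→G, transversion), site 20 (G→A, transition), site 27 (C→A, transversion), site 29 (T→A, transversion), site 31 (C→G, transversion), site 42 (T→A, transversion), site 45 (T→G, transversion).
Of the 11 differences, 1 transition and 10 transversions over 46 sites: P = 1/46 = 0.021739, Q = 10/46 = 0.217391.
d = −0.5·ln(0.739131) − 0.25·ln(0.565218) = −0.5·(-0.302280) − 0.25·(-0.570544) = 0.2938.

0.2938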